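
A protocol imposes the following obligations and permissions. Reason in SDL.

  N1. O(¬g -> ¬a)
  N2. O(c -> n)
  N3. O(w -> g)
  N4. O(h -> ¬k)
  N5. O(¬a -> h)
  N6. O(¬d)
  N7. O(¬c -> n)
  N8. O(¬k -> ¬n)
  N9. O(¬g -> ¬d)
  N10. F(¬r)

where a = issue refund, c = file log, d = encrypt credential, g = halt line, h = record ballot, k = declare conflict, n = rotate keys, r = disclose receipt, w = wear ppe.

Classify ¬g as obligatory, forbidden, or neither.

By case analysis on c: premise 2 gives O(c -> n) and premise 7 gives O(¬c -> n), so O(n) either way.
The contrapositive of premise 8 (O(¬k -> ¬n)) is O(n -> k), and O(n) is already established, so O(k).
The contrapositive of premise 4 (O(h -> ¬k)) is O(k -> ¬h), and O(k) is already established, so O(¬h).
The contrapositive of premise 5 (O(¬a -> h)) is O(¬h -> a), and O(¬h) is already established, so O(a).
Premise 1 is O(¬g -> ¬a); contrapositively O(a -> g). Since O(a) holds, K gives O(g).
Premises 3, 6, 9, 10 do not contribute to this derivation.
Thus O(g), which is F(¬g): ¬g is forbidden.

Forbidden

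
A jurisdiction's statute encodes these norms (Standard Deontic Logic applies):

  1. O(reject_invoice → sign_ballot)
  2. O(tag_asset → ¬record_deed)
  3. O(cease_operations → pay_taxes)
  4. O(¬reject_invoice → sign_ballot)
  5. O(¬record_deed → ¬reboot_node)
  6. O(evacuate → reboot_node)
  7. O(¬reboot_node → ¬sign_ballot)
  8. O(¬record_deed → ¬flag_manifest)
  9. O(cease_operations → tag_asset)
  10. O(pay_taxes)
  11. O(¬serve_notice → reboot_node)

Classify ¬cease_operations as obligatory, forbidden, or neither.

Premises 1 and 4 cover both cases: O(reject_invoice → sign_ballot) and O(¬reject_invoice → sign_ballot). Since reject_invoice ∨ ¬reject_invoice is a tautology, O(sign_ballot) follows.
The contrapositive of premise 7 (O(¬reboot_node → ¬sign_ballot)) is O(sign_ballot → reboot_node), and O(sign_ballot) is already established, so O(reboot_node).
The contrapositive of premise 5 (O(¬record_deed → ¬reboot_node)) is O(reboot_node → record_deed), and O(reboot_node) is already established, so O(record_deed).
The contrapositive of premise 2 (O(tag_asset → ¬record_deed)) is O(record_deed → ¬tag_asset), and O(record_deed) is already established, so O(¬tag_asset).
Premise 9 is O(cease_operations → tag_asset); contrapositively O(¬tag_asset → ¬cease_operations). Since O(¬tag_asset) holds, K gives O(¬cease_operations).
Premises 3, 6, 8, 10, 11 do not contribute to this derivation.
Hence ¬cease_operations is obligatory.

Obligatory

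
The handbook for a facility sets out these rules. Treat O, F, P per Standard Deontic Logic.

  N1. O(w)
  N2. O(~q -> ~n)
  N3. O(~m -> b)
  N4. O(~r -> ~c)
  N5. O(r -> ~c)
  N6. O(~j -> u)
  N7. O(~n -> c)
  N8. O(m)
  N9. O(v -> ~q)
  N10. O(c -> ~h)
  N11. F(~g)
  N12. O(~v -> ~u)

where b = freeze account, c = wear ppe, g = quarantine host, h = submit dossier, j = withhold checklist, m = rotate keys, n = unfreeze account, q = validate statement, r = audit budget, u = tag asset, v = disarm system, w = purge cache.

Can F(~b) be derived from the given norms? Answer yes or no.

Premise 3 is O(~m -> b), but O(~m) is not derivable from the premises, so it does not yield O(b).
No other premise forces O(b). An ideal world satisfying every premise can still have ~b true, so F(~b) is not derivable.

No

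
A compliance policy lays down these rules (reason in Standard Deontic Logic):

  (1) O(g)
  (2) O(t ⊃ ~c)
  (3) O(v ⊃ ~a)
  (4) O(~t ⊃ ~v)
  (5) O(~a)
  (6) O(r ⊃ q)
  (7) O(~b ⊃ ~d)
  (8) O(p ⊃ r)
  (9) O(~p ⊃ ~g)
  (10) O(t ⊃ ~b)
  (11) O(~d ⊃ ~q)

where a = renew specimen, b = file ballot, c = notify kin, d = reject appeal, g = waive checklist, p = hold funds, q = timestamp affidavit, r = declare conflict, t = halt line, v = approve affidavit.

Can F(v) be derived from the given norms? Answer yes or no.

Yes

From premise 1 we have O(g).
Premise 9, O(~p ⊃ ~g), contraposes to O(g ⊃ p); with O(g) we get O(p).
Premise 8 is O(p ⊃ r); since O(p), deontic closure gives O(r).
Applying K to premise 6 (O(r ⊃ q)) and O(r) yields O(q).
Premise 11 is O(~d ⊃ ~q); contrapositively O(q ⊃ d). Since O(q) holds, K gives O(d).
Premise 7 is O(~b ⊃ ~d); contrapositively O(d ⊃ b). Since O(d) holds, K gives O(b).
The contrapositive of premise 10 (O(t ⊃ ~b)) is O(b ⊃ ~t), and O(b) is already established, so O(~t).
Applying K to premise 4 (O(~t ⊃ ~v)) and O(~t) yields O(~v).
Premises 2, 3, 5 do not contribute to this derivation.
So O(~v) holds, i.e. F(v). The claim follows.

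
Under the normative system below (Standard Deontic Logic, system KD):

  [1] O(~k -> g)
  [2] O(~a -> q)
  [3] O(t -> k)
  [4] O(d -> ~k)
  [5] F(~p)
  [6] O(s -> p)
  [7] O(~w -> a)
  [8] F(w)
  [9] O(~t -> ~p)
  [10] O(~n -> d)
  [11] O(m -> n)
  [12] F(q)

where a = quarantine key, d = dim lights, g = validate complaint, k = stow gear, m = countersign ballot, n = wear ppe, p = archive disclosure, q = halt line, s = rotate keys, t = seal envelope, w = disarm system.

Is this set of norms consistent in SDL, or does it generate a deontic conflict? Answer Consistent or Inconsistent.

Premise 2 is O(~a -> q), but O(~a) is not derivable from the premises, so it does not yield O(q).
So O(q) is not derivable, and the apparent clash with O(~q) does not arise.
A world satisfying every obligation exists (e.g. a=true, d=false, g=false, k=true, m=false, n=true, p=true, q=false, s=false, t=true, w=false); no atom is both obligatory and forbidden, so the set is consistent.

Consistent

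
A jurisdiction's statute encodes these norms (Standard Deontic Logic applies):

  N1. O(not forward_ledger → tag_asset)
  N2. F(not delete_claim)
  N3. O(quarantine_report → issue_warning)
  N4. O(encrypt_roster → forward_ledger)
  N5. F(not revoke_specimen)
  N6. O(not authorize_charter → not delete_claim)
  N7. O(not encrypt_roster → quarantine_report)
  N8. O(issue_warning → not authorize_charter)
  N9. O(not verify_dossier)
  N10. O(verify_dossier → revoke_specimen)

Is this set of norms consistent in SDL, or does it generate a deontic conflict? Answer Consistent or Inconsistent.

Consistent

Premise 10 is O(verify_dossier → revoke_specimen); even if O(revoke_specimen) held, inferring O(verify_dossier) would be affirming the consequent — invalid.
So O(verify_dossier) is not derivable, and the apparent clash with O(not verify_dossier) does not arise.
A world satisfying every obligation exists (e.g. authorize_charter=true, delete_claim=true, encrypt_roster=true, forward_ledger=true, issue_warning=false, quarantine_report=false, revoke_specimen=true, tag_asset=false, verify_dossier=false); no atom is both obligatory and forbidden, so the set is consistent.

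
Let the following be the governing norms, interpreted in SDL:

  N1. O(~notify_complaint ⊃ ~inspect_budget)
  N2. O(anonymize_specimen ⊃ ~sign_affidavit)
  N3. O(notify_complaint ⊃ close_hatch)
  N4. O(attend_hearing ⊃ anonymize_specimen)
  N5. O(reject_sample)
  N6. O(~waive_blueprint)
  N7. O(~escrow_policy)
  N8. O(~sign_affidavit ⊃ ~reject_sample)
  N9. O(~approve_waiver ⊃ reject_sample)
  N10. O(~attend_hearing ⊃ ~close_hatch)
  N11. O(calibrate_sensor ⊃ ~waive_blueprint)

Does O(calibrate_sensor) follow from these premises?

No

Premise 11 is O(calibrate_sensor ⊃ ~waive_blueprint); even if O(~waive_blueprint) held, inferring O(calibrate_sensor) would be affirming the consequent — invalid.
No other premise forces O(calibrate_sensor). An ideal world satisfying every premise can still have calibrate_sensor false, so O(calibrate_sensor) is not derivable.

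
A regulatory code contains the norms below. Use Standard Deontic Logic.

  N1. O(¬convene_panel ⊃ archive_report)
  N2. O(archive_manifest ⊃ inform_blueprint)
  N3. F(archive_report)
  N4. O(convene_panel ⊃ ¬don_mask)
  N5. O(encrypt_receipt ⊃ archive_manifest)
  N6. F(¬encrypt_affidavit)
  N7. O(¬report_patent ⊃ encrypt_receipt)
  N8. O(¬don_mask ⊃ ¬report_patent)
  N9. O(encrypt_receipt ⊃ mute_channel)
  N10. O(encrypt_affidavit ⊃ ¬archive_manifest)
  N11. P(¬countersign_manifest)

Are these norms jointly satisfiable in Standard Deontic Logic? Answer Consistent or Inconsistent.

Inconsistent

F(¬encrypt_affidavit) at premise 6 means O(encrypt_affidavit).
With premise 10, O(encrypt_affidavit ⊃ ¬archive_manifest), the K-axiom yields O(¬archive_manifest).
The contrapositive of premise 5 (O(encrypt_receipt ⊃ archive_manifest)) is O(¬archive_manifest ⊃ ¬encrypt_receipt), and O(¬archive_manifest) is already established, so O(¬encrypt_receipt).
The contrapositive of premise 7 (O(¬report_patent ⊃ encrypt_receipt)) is O(¬encrypt_receipt ⊃ report_patent), and O(¬encrypt_receipt) is already established, so O(report_patent).
Premise 8, O(¬don_mask ⊃ ¬report_patent), contraposes to O(report_patent ⊃ don_mask); with O(report_patent) we get O(don_mask).
Premise 4, O(convene_panel ⊃ ¬don_mask), contraposes to O(don_mask ⊃ ¬convene_panel); with O(don_mask) we get O(¬convene_panel).
With premise 1, O(¬convene_panel ⊃ archive_report), the K-axiom yields O(archive_report).
However, F(archive_report) at premise 3 amounts to O(¬archive_report).
We now have both O(archive_report) and O(¬archive_report) — archive_report is simultaneously obligatory and forbidden, violating the D-axiom.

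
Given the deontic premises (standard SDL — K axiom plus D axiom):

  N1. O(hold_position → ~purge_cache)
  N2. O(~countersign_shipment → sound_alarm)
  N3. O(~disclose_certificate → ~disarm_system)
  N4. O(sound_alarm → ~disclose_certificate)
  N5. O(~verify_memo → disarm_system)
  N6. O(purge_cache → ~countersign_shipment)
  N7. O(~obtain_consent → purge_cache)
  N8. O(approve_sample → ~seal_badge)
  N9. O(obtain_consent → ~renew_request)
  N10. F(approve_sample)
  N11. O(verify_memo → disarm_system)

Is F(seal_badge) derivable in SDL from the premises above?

No

Premise 8 is O(approve_sample → ~seal_badge), but O(approve_sample) is not derivable from the premises, so it does not yield O(~seal_badge).
No other premise forces O(~seal_badge). An ideal world satisfying every premise can still have seal_badge true, so F(seal_badge) is not derivable.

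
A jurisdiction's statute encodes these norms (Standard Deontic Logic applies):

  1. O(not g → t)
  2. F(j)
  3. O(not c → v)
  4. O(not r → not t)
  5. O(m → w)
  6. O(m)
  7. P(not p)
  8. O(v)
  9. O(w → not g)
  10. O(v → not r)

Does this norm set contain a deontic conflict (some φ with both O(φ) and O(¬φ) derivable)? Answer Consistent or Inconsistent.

Premise 8 gives O(v).
Applying K to premise 10 (O(v → not r)) and O(v) yields O(not r).
From O(not r) and premise 4, O(not r → not t), we obtain O(not t).
Premise 1, O(not g → t), contraposes to O(not t → g); with O(not t) we get O(g).
The contrapositive of premise 9 (O(w → not g)) is O(g → not w), and O(g) is already established, so O(not w).
Premise 5, O(m → w), contraposes to O(not w → not m); with O(not w) we get O(not m).
Yet premise 6 states O(m).
We now have both O(not m) and O(m) — m is simultaneously obligatory and forbidden, violating the D-axiom.

Inconsistent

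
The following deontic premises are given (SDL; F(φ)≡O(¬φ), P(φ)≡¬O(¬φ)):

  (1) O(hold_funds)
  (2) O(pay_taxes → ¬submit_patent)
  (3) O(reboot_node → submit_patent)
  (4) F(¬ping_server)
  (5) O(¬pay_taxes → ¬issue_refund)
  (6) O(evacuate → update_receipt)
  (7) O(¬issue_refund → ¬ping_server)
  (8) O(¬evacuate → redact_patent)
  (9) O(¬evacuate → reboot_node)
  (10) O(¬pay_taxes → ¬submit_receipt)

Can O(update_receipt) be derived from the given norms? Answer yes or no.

Premise 4 is F(¬ping_server), i.e. O(ping_server).
The contrapositive of premise 7 (O(¬issue_refund → ¬ping_server)) is O(ping_server → issue_refund), and O(ping_server) is already established, so O(issue_refund).
Premise 5 is O(¬pay_taxes → ¬issue_refund); contrapositively O(issue_refund → pay_taxes). Since O(issue_refund) holds, K gives O(pay_taxes).
From O(pay_taxes) and premise 2, O(pay_taxes → ¬submit_patent), we obtain O(¬submit_patent).
The contrapositive of premise 3 (O(reboot_node → submit_patent)) is O(¬submit_patent → ¬reboot_node), and O(¬submit_patent) is already established, so O(¬reboot_node).
The contrapositive of premise 9 (O(¬evacuate → reboot_node)) is O(¬reboot_node → evacuate), and O(¬reboot_node) is already established, so O(evacuate).
From O(evacuate) and premise 6, O(evacuate → update_receipt), we obtain O(update_receipt).
Premises 1, 8, 10 do not contribute to this derivation.
So O(update_receipt) follows.

Yes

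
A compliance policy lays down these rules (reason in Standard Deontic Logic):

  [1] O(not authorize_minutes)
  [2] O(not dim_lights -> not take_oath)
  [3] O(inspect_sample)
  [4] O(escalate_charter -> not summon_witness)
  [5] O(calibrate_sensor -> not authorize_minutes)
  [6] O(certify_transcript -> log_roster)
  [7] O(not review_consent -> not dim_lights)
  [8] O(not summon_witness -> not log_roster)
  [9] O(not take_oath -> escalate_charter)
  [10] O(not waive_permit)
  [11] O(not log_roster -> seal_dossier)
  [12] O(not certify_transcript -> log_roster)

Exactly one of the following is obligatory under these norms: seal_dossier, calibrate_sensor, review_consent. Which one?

review_consent

By case analysis on not certify_transcript: premise 12 gives O(not certify_transcript -> log_roster) and premise 6 gives O(certify_transcript -> log_roster), so O(log_roster) either way.
Premise 8 is O(not summon_witness -> not log_roster); contrapositively O(log_roster -> summon_witness). Since O(log_roster) holds, K gives O(summon_witness).
Premise 4 is O(escalate_charter -> not summon_witness); contrapositively O(summon_witness -> not escalate_charter). Since O(summon_witness) holds, K gives O(not escalate_charter).
Premise 9 is O(not take_oath -> escalate_charter); contrapositively O(not escalate_charter -> take_oath). Since O(not escalate_charter) holds, K gives O(take_oath).
Premise 2 is O(not dim_lights -> not take_oath); contrapositively O(take_oath -> dim_lights). Since O(take_oath) holds, K gives O(dim_lights).
Premise 7 is O(not review_consent -> not dim_lights); contrapositively O(dim_lights -> review_consent). Since O(dim_lights) holds, K gives O(review_consent).
So O(review_consent) holds — review_consent is obligatory. None of the other listed options is made obligatory by any chain of premises.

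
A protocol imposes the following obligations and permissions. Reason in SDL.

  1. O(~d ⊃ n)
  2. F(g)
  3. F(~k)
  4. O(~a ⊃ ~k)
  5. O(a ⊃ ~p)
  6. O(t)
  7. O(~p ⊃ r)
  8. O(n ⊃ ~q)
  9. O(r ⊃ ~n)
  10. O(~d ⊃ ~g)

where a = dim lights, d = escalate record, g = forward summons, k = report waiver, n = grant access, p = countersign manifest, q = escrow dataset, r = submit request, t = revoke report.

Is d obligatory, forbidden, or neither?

Premise 3 is F(~k), i.e. O(k).
Premise 4, O(~a ⊃ ~k), contraposes to O(k ⊃ a); with O(k) we get O(a).
With premise 5, O(a ⊃ ~p), the K-axiom yields O(~p).
With premise 7, O(~p ⊃ r), the K-axiom yields O(r).
Applying K to premise 9 (O(r ⊃ ~n)) and O(r) yields O(~n).
The contrapositive of premise 1 (O(~d ⊃ n)) is O(~n ⊃ d), and O(~n) is already established, so O(d).
Premises 2, 6, 8, 10 do not contribute to this derivation.
Hence d is obligatory.

Obligatory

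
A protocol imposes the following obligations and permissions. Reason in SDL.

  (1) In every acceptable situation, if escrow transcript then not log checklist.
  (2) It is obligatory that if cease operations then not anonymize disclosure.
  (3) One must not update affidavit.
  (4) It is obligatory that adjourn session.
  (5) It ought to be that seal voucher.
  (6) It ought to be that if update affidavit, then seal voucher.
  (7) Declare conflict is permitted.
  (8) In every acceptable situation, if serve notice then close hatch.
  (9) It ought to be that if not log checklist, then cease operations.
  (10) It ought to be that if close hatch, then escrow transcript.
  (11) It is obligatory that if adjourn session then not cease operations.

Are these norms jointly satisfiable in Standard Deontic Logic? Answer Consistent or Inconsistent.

Premise 6 is O(update_affidavit → seal_voucher); even if O(seal_voucher) held, inferring O(update_affidavit) would be affirming the consequent — invalid.
So O(update_affidavit) is not derivable, and the apparent clash with O(¬update_affidavit) does not arise.
A world satisfying every obligation exists (e.g. adjourn_session=true, anonymize_disclosure=false, cease_operations=false, close_hatch=false, declare_conflict=false, escrow_transcript=false, log_checklist=true, seal_voucher=true, serve_notice=false, update_affidavit=false); no atom is both obligatory and forbidden, so the set is consistent.

Consistent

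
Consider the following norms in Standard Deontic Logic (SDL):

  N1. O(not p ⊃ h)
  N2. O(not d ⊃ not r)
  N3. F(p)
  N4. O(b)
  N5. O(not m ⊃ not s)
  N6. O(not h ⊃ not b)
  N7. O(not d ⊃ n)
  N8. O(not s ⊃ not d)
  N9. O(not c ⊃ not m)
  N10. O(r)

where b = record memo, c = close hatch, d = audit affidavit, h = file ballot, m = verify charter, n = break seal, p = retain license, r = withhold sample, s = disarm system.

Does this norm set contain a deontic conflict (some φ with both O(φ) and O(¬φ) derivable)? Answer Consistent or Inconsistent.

Premise 6 is O(not h ⊃ not b), but O(not h) is not derivable from the premises, so it does not yield O(not b).
So O(not b) is not derivable, and the apparent clash with O(b) does not arise.
A world satisfying every obligation exists (e.g. b=true, c=true, d=true, h=true, m=true, n=false, p=false, r=true, s=true); no atom is both obligatory and forbidden, so the set is consistent.

Consistent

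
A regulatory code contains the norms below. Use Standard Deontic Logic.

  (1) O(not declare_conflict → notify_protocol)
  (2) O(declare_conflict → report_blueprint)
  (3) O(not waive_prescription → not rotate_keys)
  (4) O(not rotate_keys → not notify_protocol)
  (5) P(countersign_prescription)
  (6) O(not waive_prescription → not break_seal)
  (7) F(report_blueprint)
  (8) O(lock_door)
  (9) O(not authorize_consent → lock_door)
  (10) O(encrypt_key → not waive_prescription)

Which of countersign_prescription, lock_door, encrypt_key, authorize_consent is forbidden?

Premise 7 is F(report_blueprint), i.e. O(not report_blueprint).
The contrapositive of premise 2 (O(declare_conflict → report_blueprint)) is O(not report_blueprint → not declare_conflict), and O(not report_blueprint) is already established, so O(not declare_conflict).
With premise 1, O(not declare_conflict → notify_protocol), the K-axiom yields O(notify_protocol).
The contrapositive of premise 4 (O(not rotate_keys → not notify_protocol)) is O(notify_protocol → rotate_keys), and O(notify_protocol) is already established, so O(rotate_keys).
Premise 3 is O(not waive_prescription → not rotate_keys); contrapositively O(rotate_keys → waive_prescription). Since O(rotate_keys) holds, K gives O(waive_prescription).
Premise 10 is O(encrypt_key → not waive_prescription); contrapositively O(waive_prescription → not encrypt_key). Since O(waive_prescription) holds, K gives O(not encrypt_key).
So O(not encrypt_key) holds, i.e. encrypt_key is forbidden. None of the other listed options is forbidden under the premises.

encrypt_key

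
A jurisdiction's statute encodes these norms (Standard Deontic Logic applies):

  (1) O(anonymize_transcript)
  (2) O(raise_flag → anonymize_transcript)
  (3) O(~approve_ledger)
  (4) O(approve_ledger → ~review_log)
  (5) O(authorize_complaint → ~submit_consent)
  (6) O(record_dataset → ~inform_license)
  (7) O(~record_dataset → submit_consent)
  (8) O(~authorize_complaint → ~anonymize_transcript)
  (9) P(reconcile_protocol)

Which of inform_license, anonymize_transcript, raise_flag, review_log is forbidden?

inform_license

Premise 1 states O(anonymize_transcript) outright.
Premise 8, O(~authorize_complaint → ~anonymize_transcript), contraposes to O(anonymize_transcript → authorize_complaint); with O(anonymize_transcript) we get O(authorize_complaint).
Premise 5 is O(authorize_complaint → ~submit_consent); since O(authorize_complaint), deontic closure gives O(~submit_consent).
Premise 7, O(~record_dataset → submit_consent), contraposes to O(~submit_consent → record_dataset); with O(~submit_consent) we get O(record_dataset).
Premise 6 is O(record_dataset → ~inform_license); since O(record_dataset), deontic closure gives O(~inform_license).
So O(~inform_license) holds, i.e. inform_license is forbidden. None of the other listed options is forbidden under the premises.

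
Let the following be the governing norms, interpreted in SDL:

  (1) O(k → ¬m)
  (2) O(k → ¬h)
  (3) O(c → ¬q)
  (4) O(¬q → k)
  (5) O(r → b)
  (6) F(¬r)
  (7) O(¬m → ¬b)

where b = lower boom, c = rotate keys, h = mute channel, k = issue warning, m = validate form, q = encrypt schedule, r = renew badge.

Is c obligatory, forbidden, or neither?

Premise 6 is F(¬r), i.e. O(r).
Premise 5 is O(r → b); since O(r), deontic closure gives O(b).
Premise 7 is O(¬m → ¬b); contrapositively O(b → m). Since O(b) holds, K gives O(m).
Premise 1, O(k → ¬m), contraposes to O(m → ¬k); with O(m) we get O(¬k).
Premise 4, O(¬q → k), contraposes to O(¬k → q); with O(¬k) we get O(q).
Premise 3 is O(c → ¬q); contrapositively O(q → ¬c). Since O(q) holds, K gives O(¬c).
Premise 2 does not contribute to this derivation.
Thus O(¬c), which is F(c): c is forbidden.

Forbidden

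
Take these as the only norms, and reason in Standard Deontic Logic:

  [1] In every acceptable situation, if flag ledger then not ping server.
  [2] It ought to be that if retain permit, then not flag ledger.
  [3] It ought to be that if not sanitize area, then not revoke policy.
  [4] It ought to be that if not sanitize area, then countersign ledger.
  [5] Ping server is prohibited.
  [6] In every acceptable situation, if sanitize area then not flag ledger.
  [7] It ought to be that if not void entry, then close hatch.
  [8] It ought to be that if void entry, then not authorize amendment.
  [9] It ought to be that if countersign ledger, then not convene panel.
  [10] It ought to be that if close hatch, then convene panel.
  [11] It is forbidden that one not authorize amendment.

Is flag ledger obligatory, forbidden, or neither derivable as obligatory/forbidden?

Forbidden

F(¬authorize_amendment) at premise 11 means O(authorize_amendment).
Premise 8, O(void_entry → ¬authorize_amendment), contraposes to O(authorize_amendment → ¬void_entry); with O(authorize_amendment) we get O(¬void_entry).
Premise 7 is O(¬void_entry → close_hatch); since O(¬void_entry), deontic closure gives O(close_hatch).
With premise 10, O(close_hatch → convene_panel), the K-axiom yields O(convene_panel).
Premise 9 is O(countersign_ledger → ¬convene_panel); contrapositively O(convene_panel → ¬countersign_ledger). Since O(convene_panel) holds, K gives O(¬countersign_ledger).
The contrapositive of premise 4 (O(¬sanitize_area → countersign_ledger)) is O(¬countersign_ledger → sanitize_area), and O(¬countersign_ledger) is already established, so O(sanitize_area).
Applying K to premise 6 (O(sanitize_area → ¬flag_ledger)) and O(sanitize_area) yields O(¬flag_ledger).
Premises 1, 2, 3, 5 do not contribute to this derivation.
Thus O(¬flag_ledger), which is F(flag_ledger): flag_ledger is forbidden.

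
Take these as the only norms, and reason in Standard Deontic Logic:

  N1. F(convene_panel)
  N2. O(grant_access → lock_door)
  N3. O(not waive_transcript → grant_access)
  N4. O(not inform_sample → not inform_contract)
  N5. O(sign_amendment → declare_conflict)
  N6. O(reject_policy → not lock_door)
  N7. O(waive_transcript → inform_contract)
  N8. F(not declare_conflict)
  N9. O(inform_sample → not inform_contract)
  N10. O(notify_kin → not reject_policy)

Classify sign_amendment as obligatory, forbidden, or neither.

Premise 5 is O(sign_amendment → declare_conflict); even if O(declare_conflict) held, inferring O(sign_amendment) would be affirming the consequent — invalid.
No premise or chain of K-axiom applications forces O(sign_amendment), and none forces O(not sign_amendment). So sign_amendment is neither obligatory nor forbidden under these norms.

Neither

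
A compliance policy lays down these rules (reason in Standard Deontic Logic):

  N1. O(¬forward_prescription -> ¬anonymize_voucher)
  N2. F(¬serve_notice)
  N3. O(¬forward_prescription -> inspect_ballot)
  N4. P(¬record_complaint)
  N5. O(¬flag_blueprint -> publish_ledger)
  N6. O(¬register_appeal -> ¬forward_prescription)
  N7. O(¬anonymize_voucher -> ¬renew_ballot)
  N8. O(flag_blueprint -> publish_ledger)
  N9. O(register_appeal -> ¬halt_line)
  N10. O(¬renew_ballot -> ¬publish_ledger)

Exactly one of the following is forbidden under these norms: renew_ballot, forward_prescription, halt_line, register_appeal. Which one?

Premises 8 and 5 are O(flag_blueprint -> publish_ledger) and O(¬flag_blueprint -> publish_ledger); every ideal world satisfies flag_blueprint or ¬flag_blueprint, so in either case publish_ledger holds — hence O(publish_ledger).
Premise 10 is O(¬renew_ballot -> ¬publish_ledger); contrapositively O(publish_ledger -> renew_ballot). Since O(publish_ledger) holds, K gives O(renew_ballot).
The contrapositive of premise 7 (O(¬anonymize_voucher -> ¬renew_ballot)) is O(renew_ballot -> anonymize_voucher), and O(renew_ballot) is already established, so O(anonymize_voucher).
Premise 1 is O(¬forward_prescription -> ¬anonymize_voucher); contrapositively O(anonymize_voucher -> forward_prescription). Since O(anonymize_voucher) holds, K gives O(forward_prescription).
The contrapositive of premise 6 (O(¬register_appeal -> ¬forward_prescription)) is O(forward_prescription -> register_appeal), and O(forward_prescription) is already established, so O(register_appeal).
With premise 9, O(register_appeal -> ¬halt_line), the K-axiom yields O(¬halt_line).
So O(¬halt_line) holds, i.e. halt_line is forbidden. None of the other listed options is forbidden under the premises.

halt_line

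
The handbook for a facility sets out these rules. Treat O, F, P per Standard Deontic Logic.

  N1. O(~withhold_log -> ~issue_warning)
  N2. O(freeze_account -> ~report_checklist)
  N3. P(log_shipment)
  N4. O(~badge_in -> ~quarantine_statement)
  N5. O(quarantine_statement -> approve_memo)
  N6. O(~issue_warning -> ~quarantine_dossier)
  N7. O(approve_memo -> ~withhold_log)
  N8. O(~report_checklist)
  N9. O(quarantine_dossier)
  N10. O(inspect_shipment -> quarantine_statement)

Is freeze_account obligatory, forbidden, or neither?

Premise 2 is O(freeze_account -> ~report_checklist); even if O(~report_checklist) held, inferring O(freeze_account) would be affirming the consequent — invalid.
No premise or chain of K-axiom applications forces O(freeze_account), and none forces O(~freeze_account). So freeze_account is neither obligatory nor forbidden under these norms.

Neither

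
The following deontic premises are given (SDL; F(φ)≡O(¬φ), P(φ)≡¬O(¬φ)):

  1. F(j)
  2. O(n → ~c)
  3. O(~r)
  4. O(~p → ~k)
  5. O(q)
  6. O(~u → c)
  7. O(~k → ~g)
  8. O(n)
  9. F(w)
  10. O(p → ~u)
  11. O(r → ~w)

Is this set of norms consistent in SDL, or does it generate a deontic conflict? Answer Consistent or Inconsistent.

Consistent

Premise 11 is O(r → ~w); even if O(~w) held, inferring O(r) would be affirming the consequent — invalid.
So O(r) is not derivable, and the apparent clash with O(~r) does not arise.
A world satisfying every obligation exists (e.g. c=false, g=false, j=false, k=false, n=true, p=false, q=true, r=false, u=true, w=false); no atom is both obligatory and forbidden, so the set is consistent.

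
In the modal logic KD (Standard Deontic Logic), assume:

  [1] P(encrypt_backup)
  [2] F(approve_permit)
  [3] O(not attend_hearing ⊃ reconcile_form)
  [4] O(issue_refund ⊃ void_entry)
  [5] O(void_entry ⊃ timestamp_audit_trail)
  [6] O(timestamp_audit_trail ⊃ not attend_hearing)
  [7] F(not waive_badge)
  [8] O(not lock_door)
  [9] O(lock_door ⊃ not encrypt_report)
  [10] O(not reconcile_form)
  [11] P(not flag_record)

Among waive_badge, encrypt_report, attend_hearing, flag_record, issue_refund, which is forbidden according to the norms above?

Premise 10 states O(not reconcile_form) outright.
Premise 3 is O(not attend_hearing ⊃ reconcile_form); contrapositively O(not reconcile_form ⊃ attend_hearing). Since O(not reconcile_form) holds, K gives O(attend_hearing).
Premise 6 is O(timestamp_audit_trail ⊃ not attend_hearing); contrapositively O(attend_hearing ⊃ not timestamp_audit_trail). Since O(attend_hearing) holds, K gives O(not timestamp_audit_trail).
Premise 5 is O(void_entry ⊃ timestamp_audit_trail); contrapositively O(not timestamp_audit_trail ⊃ not void_entry). Since O(not timestamp_audit_trail) holds, K gives O(not void_entry).
Premise 4, O(issue_refund ⊃ void_entry), contraposes to O(not void_entry ⊃ not issue_refund); with O(not void_entry) we get O(not issue_refund).
So O(not issue_refund) holds, i.e. issue_refund is forbidden. None of the other listed options is forbidden under the premises.

issue_refund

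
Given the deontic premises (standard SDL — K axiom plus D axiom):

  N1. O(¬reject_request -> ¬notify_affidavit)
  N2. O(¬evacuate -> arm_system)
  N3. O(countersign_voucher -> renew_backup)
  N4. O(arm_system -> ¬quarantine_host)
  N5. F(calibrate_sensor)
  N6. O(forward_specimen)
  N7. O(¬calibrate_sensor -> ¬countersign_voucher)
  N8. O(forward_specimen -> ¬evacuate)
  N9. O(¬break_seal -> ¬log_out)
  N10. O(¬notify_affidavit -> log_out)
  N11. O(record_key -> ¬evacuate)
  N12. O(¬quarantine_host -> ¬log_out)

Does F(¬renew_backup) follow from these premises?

Premise 3 is O(countersign_voucher -> renew_backup), but O(countersign_voucher) is not derivable from the premises, so it does not yield O(renew_backup).
No other premise forces O(renew_backup). An ideal world satisfying every premise can still have ¬renew_backup true, so F(¬renew_backup) is not derivable.

No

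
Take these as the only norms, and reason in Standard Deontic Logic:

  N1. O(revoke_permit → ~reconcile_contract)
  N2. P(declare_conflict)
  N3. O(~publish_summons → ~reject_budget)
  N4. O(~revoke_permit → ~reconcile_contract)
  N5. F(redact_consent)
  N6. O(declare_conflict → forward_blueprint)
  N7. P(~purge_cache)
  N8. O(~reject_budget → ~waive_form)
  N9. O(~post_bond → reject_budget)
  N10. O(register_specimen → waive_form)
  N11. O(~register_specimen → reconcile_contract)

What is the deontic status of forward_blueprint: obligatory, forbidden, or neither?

Neither

Premise 6 is O(declare_conflict → forward_blueprint), but O(declare_conflict) is not derivable from the premises (the permission P(declare_conflict) asserts only ~O(~declare_conflict), not O(declare_conflict)), so it does not yield O(forward_blueprint).
No premise or chain of K-axiom applications forces O(forward_blueprint), and none forces O(~forward_blueprint). So forward_blueprint is neither obligatory nor forbidden under these norms.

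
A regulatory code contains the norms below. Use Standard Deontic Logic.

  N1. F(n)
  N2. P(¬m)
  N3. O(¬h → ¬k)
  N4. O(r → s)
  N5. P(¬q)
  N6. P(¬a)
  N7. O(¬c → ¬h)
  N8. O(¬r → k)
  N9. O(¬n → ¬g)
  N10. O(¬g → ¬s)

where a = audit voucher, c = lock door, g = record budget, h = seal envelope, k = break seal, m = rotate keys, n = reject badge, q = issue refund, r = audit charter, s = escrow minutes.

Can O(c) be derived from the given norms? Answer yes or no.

Premise 1 is F(n), i.e. O(¬n).
Applying K to premise 9 (O(¬n → ¬g)) and O(¬n) yields O(¬g).
With premise 10, O(¬g → ¬s), the K-axiom yields O(¬s).
The contrapositive of premise 4 (O(r → s)) is O(¬s → ¬r), and O(¬s) is already established, so O(¬r).
With premise 8, O(¬r → k), the K-axiom yields O(k).
Premise 3 is O(¬h → ¬k); contrapositively O(k → h). Since O(k) holds, K gives O(h).
Premise 7 is O(¬c → ¬h); contrapositively O(h → c). Since O(h) holds, K gives O(c).
Premises 2, 5, 6 do not contribute to this derivation.
So O(c) follows.

Yes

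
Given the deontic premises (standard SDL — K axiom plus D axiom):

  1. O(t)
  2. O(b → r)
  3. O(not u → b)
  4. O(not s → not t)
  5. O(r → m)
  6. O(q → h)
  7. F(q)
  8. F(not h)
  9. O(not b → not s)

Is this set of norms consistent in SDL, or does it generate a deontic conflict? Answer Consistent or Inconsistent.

Premise 6 is O(q → h); even if O(h) held, inferring O(q) would be affirming the consequent — invalid.
So O(q) is not derivable, and the apparent clash with O(not q) does not arise.
A world satisfying every obligation exists (e.g. b=true, h=true, m=true, q=false, r=true, s=true, t=true, u=false); no atom is both obligatory and forbidden, so the set is consistent.

Consistent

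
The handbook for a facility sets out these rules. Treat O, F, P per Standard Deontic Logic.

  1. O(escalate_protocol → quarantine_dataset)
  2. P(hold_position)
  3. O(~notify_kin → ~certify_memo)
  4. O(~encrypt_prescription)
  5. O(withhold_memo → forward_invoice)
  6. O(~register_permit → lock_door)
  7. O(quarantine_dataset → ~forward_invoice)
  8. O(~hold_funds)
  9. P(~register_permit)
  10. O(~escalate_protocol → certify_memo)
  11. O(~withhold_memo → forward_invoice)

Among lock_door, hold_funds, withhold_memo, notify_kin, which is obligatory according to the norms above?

By case analysis on withhold_memo: premise 5 gives O(withhold_memo → forward_invoice) and premise 11 gives O(~withhold_memo → forward_invoice), so O(forward_invoice) either way.
The contrapositive of premise 7 (O(quarantine_dataset → ~forward_invoice)) is O(forward_invoice → ~quarantine_dataset), and O(forward_invoice) is already established, so O(~quarantine_dataset).
The contrapositive of premise 1 (O(escalate_protocol → quarantine_dataset)) is O(~quarantine_dataset → ~escalate_protocol), and O(~quarantine_dataset) is already established, so O(~escalate_protocol).
From O(~escalate_protocol) and premise 10, O(~escalate_protocol → certify_memo), we obtain O(certify_memo).
The contrapositive of premise 3 (O(~notify_kin → ~certify_memo)) is O(certify_memo → notify_kin), and O(certify_memo) is already established, so O(notify_kin).
So O(notify_kin) holds — notify_kin is obligatory. None of the other listed options is made obligatory by any chain of premises.

notify_kin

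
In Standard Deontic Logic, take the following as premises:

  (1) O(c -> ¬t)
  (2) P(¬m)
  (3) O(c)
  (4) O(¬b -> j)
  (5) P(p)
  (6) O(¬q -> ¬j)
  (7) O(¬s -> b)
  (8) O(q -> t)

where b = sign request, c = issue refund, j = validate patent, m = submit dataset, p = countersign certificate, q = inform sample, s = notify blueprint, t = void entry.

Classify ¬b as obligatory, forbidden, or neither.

Premise 3 states O(c) outright.
Premise 1 is O(c -> ¬t); since O(c), deontic closure gives O(¬t).
Premise 8, O(q -> t), contraposes to O(¬t -> ¬q); with O(¬t) we get O(¬q).
With premise 6, O(¬q -> ¬j), the K-axiom yields O(¬j).
The contrapositive of premise 4 (O(¬b -> j)) is O(¬j -> b), and O(¬j) is already established, so O(b).
Premises 2, 5, 7 do not contribute to this derivation.
Thus O(b), which is F(¬b): ¬b is forbidden.

Forbidden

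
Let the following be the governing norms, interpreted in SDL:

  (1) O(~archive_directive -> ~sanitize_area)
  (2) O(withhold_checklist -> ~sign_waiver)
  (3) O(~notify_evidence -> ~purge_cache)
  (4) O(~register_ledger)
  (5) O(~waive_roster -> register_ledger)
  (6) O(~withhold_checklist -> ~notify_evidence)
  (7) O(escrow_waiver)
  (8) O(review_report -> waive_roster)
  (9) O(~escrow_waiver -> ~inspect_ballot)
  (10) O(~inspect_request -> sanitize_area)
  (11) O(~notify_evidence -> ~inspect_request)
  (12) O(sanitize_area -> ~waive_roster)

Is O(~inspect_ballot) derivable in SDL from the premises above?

Premise 9 is O(~escrow_waiver -> ~inspect_ballot), but O(~escrow_waiver) is not derivable from the premises, so it does not yield O(~inspect_ballot).
No other premise forces O(~inspect_ballot). An ideal world satisfying every premise can still have ~inspect_ballot false, so O(~inspect_ballot) is not derivable.

No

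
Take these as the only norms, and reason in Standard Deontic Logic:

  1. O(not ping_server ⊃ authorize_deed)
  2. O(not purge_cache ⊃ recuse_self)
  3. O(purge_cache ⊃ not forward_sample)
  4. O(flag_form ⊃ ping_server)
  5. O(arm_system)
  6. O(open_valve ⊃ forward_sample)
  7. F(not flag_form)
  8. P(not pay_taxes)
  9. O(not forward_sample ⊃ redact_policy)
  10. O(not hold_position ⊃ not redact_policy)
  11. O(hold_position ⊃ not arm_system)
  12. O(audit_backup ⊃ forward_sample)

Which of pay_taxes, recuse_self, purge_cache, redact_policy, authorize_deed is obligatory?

recuse_self

Premise 5 gives O(arm_system).
Premise 11 is O(hold_position ⊃ not arm_system); contrapositively O(arm_system ⊃ not hold_position). Since O(arm_system) holds, K gives O(not hold_position).
Premise 10 is O(not hold_position ⊃ not redact_policy); since O(not hold_position), deontic closure gives O(not redact_policy).
The contrapositive of premise 9 (O(not forward_sample ⊃ redact_policy)) is O(not redact_policy ⊃ forward_sample), and O(not redact_policy) is already established, so O(forward_sample).
The contrapositive of premise 3 (O(purge_cache ⊃ not forward_sample)) is O(forward_sample ⊃ not purge_cache), and O(forward_sample) is already established, so O(not purge_cache).
Premise 2 is O(not purge_cache ⊃ recuse_self); since O(not purge_cache), deontic closure gives O(recuse_self).
So O(recuse_self) holds — recuse_self is obligatory. None of the other listed options is made obligatory by any chain of premises.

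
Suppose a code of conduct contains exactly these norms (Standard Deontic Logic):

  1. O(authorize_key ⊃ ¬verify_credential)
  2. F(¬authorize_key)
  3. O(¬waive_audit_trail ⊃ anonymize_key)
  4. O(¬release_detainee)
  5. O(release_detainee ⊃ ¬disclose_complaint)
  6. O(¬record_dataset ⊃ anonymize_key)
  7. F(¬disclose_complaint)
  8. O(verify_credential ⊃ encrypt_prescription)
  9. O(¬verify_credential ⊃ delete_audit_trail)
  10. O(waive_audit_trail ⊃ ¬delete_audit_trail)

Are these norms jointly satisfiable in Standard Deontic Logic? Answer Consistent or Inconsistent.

Premise 5 is O(release_detainee ⊃ ¬disclose_complaint), but O(release_detainee) is not derivable from the premises, so it does not yield O(¬disclose_complaint).
So O(¬disclose_complaint) is not derivable, and the apparent clash with O(disclose_complaint) does not arise.
A world satisfying every obligation exists (e.g. anonymize_key=true, authorize_key=true, delete_audit_trail=true, disclose_complaint=true, encrypt_prescription=false, record_dataset=false, release_detainee=false, verify_credential=false, waive_audit_trail=false); no atom is both obligatory and forbidden, so the set is consistent.

Consistent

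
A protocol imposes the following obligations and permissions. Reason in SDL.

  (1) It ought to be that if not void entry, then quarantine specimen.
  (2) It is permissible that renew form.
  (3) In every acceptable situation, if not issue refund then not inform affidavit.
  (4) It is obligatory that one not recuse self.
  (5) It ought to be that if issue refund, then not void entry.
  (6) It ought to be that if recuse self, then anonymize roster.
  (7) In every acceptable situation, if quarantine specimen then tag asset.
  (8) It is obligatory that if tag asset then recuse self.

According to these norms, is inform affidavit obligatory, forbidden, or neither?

Forbidden

Premise 4 states O(¬recuse_self) outright.
Premise 8, O(tag_asset → recuse_self), contraposes to O(¬recuse_self → ¬tag_asset); with O(¬recuse_self) we get O(¬tag_asset).
Premise 7 is O(quarantine_specimen → tag_asset); contrapositively O(¬tag_asset → ¬quarantine_specimen). Since O(¬tag_asset) holds, K gives O(¬quarantine_specimen).
Premise 1 is O(¬void_entry → quarantine_specimen); contrapositively O(¬quarantine_specimen → void_entry). Since O(¬quarantine_specimen) holds, K gives O(void_entry).
Premise 5, O(issue_refund → ¬void_entry), contraposes to O(void_entry → ¬issue_refund); with O(void_entry) we get O(¬issue_refund).
With premise 3, O(¬issue_refund → ¬inform_affidavit), the K-axiom yields O(¬inform_affidavit).
Premises 2, 6 do not contribute to this derivation.
Thus O(¬inform_affidavit), which is F(inform_affidavit): inform_affidavit is forbidden.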